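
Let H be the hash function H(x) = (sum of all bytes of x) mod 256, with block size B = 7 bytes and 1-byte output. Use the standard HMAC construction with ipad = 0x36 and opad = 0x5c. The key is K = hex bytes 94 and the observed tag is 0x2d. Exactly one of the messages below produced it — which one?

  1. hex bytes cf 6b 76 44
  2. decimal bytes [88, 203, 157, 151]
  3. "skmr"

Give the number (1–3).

2

Key hex bytes 94 is 1 byte ≤ B = 7; zero-pad to 7 bytes: K' = 94 00 00 00 00 00 00.
K' ⊕ ipad = a2 36 36 36 36 36 36; K' ⊕ opad = c8 5c 5c 5c 5c 5c 5c.
m1: inner = H(a2 36 36 36 36 36 36 cf 6b 76 44) = da; tag = H(c8 5c 5c 5c 5c 5c 5c da) = ca
m2: inner = H(a2 36 36 36 36 36 36 58 cb 9d 97) = 3d; tag = H(c8 5c 5c 5c 5c 5c 5c 3d) = 2d ← matches
m3: inner = H(a2 36 36 36 36 36 36 73 6b 6d 72) = a3; tag = H(c8 5c 5c 5c 5c 5c 5c a3) = 93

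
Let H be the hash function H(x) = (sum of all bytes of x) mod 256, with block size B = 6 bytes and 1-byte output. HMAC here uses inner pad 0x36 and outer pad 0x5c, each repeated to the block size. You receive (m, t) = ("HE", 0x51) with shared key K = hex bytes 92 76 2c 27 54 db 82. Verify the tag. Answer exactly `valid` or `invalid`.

Key hex bytes 92 76 2c 27 54 db 82 is 7 bytes > B = 6, so hash it first: H(key) = 0c, then zero-pad to 6 bytes: K' = 0c 00 00 00 00 00.
K' ⊕ ipad = 3a 36 36 36 36 36; K' ⊕ opad = 50 5c 5c 5c 5c 5c.
Inner hash: sum = 58+54+54+54+54+54+72+69 = 469; mod 256 = 213 → d5.
Outer hash (recomputed tag): sum = 80+92+92+92+92+92+213 = 753; mod 256 = 241 → f1.
Recomputed tag = f1; claimed = 51 → mismatch.

invalid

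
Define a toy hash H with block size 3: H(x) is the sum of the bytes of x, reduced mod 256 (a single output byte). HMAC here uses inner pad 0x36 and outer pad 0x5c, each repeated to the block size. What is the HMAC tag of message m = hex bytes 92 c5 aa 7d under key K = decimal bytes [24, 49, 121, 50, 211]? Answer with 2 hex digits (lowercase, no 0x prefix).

Key decimal bytes [24, 49, 121, 50, 211] = 18 31 79 32 d3 is 5 bytes > B = 3, so hash it first: H(key) = c7, then zero-pad to 3 bytes: K' = c7 00 00.
K' ⊕ ipad = f1 36 36.  K' ⊕ opad = 9b 5c 5c.
Inner input = (K'⊕ipad) ∥ m = f1 36 36 ∥ 92 c5 aa 7d.
Inner hash: sum = 241+54+54+146+197+170+125 = 987; mod 256 = 219 → db.
Outer input = (K'⊕opad) ∥ inner = 9b 5c 5c ∥ db.
Outer hash (tag): sum = 155+92+92+219 = 558; mod 256 = 46 → 2e.

2e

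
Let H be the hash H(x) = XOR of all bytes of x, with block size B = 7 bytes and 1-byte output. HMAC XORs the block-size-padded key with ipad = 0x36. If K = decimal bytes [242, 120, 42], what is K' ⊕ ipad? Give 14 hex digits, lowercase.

c44e1c36363636

Key decimal bytes [242, 120, 42] = f2 78 2a is 3 bytes ≤ B = 7; zero-pad to 7 bytes: K' = f2 78 2a 00 00 00 00.
XOR each byte with 0x36: f2⊕36=c4, 78⊕36=4e, 2a⊕36=1c, 00⊕36=36, 00⊕36=36, 00⊕36=36, 00⊕36=36.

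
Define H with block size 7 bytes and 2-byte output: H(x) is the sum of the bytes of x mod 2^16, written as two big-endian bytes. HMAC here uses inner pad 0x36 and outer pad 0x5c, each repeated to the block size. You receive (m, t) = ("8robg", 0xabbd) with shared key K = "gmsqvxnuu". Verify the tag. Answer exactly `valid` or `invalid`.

Key "gmsqvxnuu" = 67 6d 73 71 76 78 6e 75 75 is 9 bytes > B = 7, so hash it first: H(key) = 03 fe, then zero-pad to 7 bytes: K' = 03 fe 00 00 00 00 00.
K' ⊕ ipad = 35 c8 36 36 36 36 36; K' ⊕ opad = 5f a2 5c 5c 5c 5c 5c.
Inner hash: sum = 53+200+54+54+54+54+54+56+114+111+98+103 = 1005 → 03 ed.
Outer hash (recomputed tag): sum = 95+162+92+92+92+92+92+3+237 = 957 → 03 bd.
Recomputed tag = 03bd; claimed = abbd → mismatch.

invalid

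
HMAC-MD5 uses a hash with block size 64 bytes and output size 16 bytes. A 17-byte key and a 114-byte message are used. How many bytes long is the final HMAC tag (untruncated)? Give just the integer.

16

The tag is one MD5 digest: 16 bytes.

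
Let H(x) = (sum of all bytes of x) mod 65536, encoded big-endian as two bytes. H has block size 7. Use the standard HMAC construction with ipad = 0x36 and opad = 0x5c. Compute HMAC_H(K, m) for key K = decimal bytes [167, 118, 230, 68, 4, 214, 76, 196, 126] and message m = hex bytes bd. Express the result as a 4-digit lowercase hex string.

03af

Key decimal bytes [167, 118, 230, 68, 4, 214, 76, 196, 126] = a7 76 e6 44 04 d6 4c c4 7e is 9 bytes > B = 7, so hash it first: H(key) = 04 af, then zero-pad to 7 bytes: K' = 04 af 00 00 00 00 00.
K' ⊕ ipad = 32 99 36 36 36 36 36.  K' ⊕ opad = 58 f3 5c 5c 5c 5c 5c.
Inner input = (K'⊕ipad) ∥ m = 32 99 36 36 36 36 36 ∥ bd.
Inner hash: sum = 50+153+54+54+54+54+54+189 = 662 → 02 96.
Outer input = (K'⊕opad) ∥ inner = 58 f3 5c 5c 5c 5c 5c ∥ 02 96.
Outer hash (tag): sum = 88+243+92+92+92+92+92+2+150 = 943 → 03 af.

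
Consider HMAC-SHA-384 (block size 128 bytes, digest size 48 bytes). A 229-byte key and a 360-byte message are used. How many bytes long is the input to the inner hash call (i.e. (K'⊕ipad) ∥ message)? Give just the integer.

488

Key is 229 > 128 bytes, so it is hashed to 48 bytes then zero-padded to 128: |K'| = 128.
Inner input = (K'⊕ipad) ∥ m → 128 + 360 = 488 bytes.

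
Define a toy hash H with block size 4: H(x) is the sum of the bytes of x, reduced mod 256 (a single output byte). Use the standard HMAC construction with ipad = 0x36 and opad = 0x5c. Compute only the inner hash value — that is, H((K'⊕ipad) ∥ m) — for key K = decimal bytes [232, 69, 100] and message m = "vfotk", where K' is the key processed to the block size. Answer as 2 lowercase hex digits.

Key decimal bytes [232, 69, 100] = e8 45 64 is 3 bytes ≤ B = 4; zero-pad to 4 bytes: K' = e8 45 64 00.
K' ⊕ ipad = de 73 52 36.
Inner input = de 73 52 36 ∥ 76 66 6f 74 6b.
Inner hash: sum = 222+115+82+54+118+102+111+116+107 = 1027; mod 256 = 3 → 03.

03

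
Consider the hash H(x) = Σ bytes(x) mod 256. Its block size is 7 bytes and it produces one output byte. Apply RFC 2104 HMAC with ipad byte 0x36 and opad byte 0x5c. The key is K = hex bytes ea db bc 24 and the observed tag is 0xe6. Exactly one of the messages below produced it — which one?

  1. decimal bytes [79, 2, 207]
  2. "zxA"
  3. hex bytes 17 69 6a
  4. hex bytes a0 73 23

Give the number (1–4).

Key hex bytes ea db bc 24 is 4 bytes ≤ B = 7; zero-pad to 7 bytes: K' = ea db bc 24 00 00 00.
K' ⊕ ipad = dc ed 8a 12 36 36 36; K' ⊕ opad = b6 87 e0 78 5c 5c 5c.
m1: inner = H(dc ed 8a 12 36 36 36 4f 02 cf) = 27; tag = H(b6 87 e0 78 5c 5c 5c 27) = d0
m2: inner = H(dc ed 8a 12 36 36 36 7a 78 41) = 3a; tag = H(b6 87 e0 78 5c 5c 5c 3a) = e3
m3: inner = H(dc ed 8a 12 36 36 36 17 69 6a) = f1; tag = H(b6 87 e0 78 5c 5c 5c f1) = 9a
m4: inner = H(dc ed 8a 12 36 36 36 a0 73 23) = 3d; tag = H(b6 87 e0 78 5c 5c 5c 3d) = e6 ← matches

4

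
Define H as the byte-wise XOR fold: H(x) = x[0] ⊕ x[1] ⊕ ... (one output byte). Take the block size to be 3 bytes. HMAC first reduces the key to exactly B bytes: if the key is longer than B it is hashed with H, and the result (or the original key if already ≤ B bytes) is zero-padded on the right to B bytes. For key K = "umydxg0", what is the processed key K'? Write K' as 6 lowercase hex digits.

2a0000

|K| = 7 > B = 3, so first hash the key.
H(K): XOR 75⊕6d⊕79⊕64⊕78⊕67⊕30 = 2a.
Zero-pad H(K) = 2a to 3 bytes: K' = 2a 00 00.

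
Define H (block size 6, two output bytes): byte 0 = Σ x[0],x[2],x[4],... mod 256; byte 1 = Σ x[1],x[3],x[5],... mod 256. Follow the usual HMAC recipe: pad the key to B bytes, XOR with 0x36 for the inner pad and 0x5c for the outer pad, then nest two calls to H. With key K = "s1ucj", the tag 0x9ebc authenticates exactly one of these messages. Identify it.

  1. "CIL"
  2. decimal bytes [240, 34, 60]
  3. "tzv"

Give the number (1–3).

Key "s1ucj" = 73 31 75 63 6a is 5 bytes ≤ B = 6; zero-pad to 6 bytes: K' = 73 31 75 63 6a 00.
K' ⊕ ipad = 45 07 43 55 5c 36; K' ⊕ opad = 2f 6d 29 3f 36 5c.
m1: inner = H(45 07 43 55 5c 36 43 49 4c) = 73 db; tag = H(2f 6d 29 3f 36 5c 73 db) = 01e3
m2: inner = H(45 07 43 55 5c 36 f0 22 3c) = 10 b4; tag = H(2f 6d 29 3f 36 5c 10 b4) = 9ebc ← matches
m3: inner = H(45 07 43 55 5c 36 74 7a 76) = ce 0c; tag = H(2f 6d 29 3f 36 5c ce 0c) = 5c14

2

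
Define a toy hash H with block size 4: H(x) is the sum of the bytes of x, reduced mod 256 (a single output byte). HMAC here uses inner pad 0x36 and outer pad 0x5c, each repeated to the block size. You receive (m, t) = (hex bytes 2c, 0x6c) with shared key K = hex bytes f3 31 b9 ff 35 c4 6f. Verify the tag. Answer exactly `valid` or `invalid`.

valid

Key hex bytes f3 31 b9 ff 35 c4 6f is 7 bytes > B = 4, so hash it first: H(key) = 44, then zero-pad to 4 bytes: K' = 44 00 00 00.
K' ⊕ ipad = 72 36 36 36; K' ⊕ opad = 18 5c 5c 5c.
Inner hash: sum = 114+54+54+54+44 = 320; mod 256 = 64 → 40.
Outer hash (recomputed tag): sum = 24+92+92+92+64 = 364; mod 256 = 108 → 6c.
Recomputed tag = 6c; claimed = 6c → match.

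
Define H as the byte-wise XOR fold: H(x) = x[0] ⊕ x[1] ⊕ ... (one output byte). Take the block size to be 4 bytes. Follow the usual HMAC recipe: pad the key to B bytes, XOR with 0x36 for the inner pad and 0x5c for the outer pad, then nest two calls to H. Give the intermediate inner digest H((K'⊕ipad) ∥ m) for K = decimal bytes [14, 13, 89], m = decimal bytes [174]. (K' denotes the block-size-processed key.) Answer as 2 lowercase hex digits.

f4

Key decimal bytes [14, 13, 89] = 0e 0d 59 is 3 bytes ≤ B = 4; zero-pad to 4 bytes: K' = 0e 0d 59 00.
K' ⊕ ipad = 38 3b 6f 36.
Inner input = 38 3b 6f 36 ∥ ae.
Inner hash: XOR 38⊕3b⊕6f⊕36⊕ae = f4.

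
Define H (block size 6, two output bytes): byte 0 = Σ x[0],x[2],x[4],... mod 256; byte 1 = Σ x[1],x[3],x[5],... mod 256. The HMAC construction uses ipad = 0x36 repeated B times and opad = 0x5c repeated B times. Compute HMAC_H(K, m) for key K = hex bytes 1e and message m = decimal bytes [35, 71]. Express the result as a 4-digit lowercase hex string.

b1fd

Key hex bytes 1e is 1 byte ≤ B = 6; zero-pad to 6 bytes: K' = 1e 00 00 00 00 00.
K' ⊕ ipad = 28 36 36 36 36 36.  K' ⊕ opad = 42 5c 5c 5c 5c 5c.
Inner input = (K'⊕ipad) ∥ m = 28 36 36 36 36 36 ∥ 23 47.
Inner hash: even-index sum = 183 mod 256 = 183; odd-index sum = 233 mod 256 = 233 → b7 e9.
Outer input = (K'⊕opad) ∥ inner = 42 5c 5c 5c 5c 5c ∥ b7 e9.
Outer hash (tag): even-index sum = 433 mod 256 = 177; odd-index sum = 509 mod 256 = 253 → b1 fd.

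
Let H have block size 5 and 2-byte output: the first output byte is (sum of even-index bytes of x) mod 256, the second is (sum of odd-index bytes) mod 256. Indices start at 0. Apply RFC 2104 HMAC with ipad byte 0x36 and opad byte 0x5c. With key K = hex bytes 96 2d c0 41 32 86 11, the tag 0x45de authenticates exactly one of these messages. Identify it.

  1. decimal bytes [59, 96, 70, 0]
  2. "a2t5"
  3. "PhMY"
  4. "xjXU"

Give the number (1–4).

4

Key hex bytes 96 2d c0 41 32 86 11 is 7 bytes > B = 5, so hash it first: H(key) = 99 f4, then zero-pad to 5 bytes: K' = 99 f4 00 00 00.
K' ⊕ ipad = af c2 36 36 36; K' ⊕ opad = c5 a8 5c 5c 5c.
m1: inner = H(af c2 36 36 36 3b 60 46 00) = 7b 79; tag = H(c5 a8 5c 5c 5c 7b 79) = f67f
m2: inner = H(af c2 36 36 36 61 32 74 35) = 82 cd; tag = H(c5 a8 5c 5c 5c 82 cd) = 4a86
m3: inner = H(af c2 36 36 36 50 68 4d 59) = dc 95; tag = H(c5 a8 5c 5c 5c dc 95) = 12e0
m4: inner = H(af c2 36 36 36 78 6a 58 55) = da c8; tag = H(c5 a8 5c 5c 5c da c8) = 45de ← matches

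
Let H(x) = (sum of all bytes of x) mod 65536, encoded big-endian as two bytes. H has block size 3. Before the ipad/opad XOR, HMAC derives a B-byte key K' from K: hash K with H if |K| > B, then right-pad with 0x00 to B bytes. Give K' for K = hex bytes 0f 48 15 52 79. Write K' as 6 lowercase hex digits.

013700

|K| = 5 > B = 3, so first hash the key.
H(K): sum = 15+72+21+82+121 = 311 → 01 37.
Zero-pad H(K) = 01 37 to 3 bytes: K' = 01 37 00.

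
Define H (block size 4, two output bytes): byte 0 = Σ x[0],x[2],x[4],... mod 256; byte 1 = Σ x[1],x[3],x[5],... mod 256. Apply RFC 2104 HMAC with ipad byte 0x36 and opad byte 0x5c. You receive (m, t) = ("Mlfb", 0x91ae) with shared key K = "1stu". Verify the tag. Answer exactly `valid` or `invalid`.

valid

Key "1stu" = 31 73 74 75 is exactly B = 4 bytes: K' = 31 73 74 75.
K' ⊕ ipad = 07 45 42 43; K' ⊕ opad = 6d 2f 28 29.
Inner hash: even-index sum = 252 mod 256 = 252; odd-index sum = 342 mod 256 = 86 → fc 56.
Outer hash (recomputed tag): even-index sum = 401 mod 256 = 145; odd-index sum = 174 mod 256 = 174 → 91 ae.
Recomputed tag = 91ae; claimed = 91ae → match.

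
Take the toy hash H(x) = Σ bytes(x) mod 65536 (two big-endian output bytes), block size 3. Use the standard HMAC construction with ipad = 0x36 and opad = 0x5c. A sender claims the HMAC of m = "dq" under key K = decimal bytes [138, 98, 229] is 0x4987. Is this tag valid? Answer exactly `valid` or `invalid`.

invalid

Key decimal bytes [138, 98, 229] = 8a 62 e5 is exactly B = 3 bytes: K' = 8a 62 e5.
K' ⊕ ipad = bc 54 d3; K' ⊕ opad = d6 3e b9.
Inner hash: sum = 188+84+211+100+113 = 696 → 02 b8.
Outer hash (recomputed tag): sum = 214+62+185+2+184 = 647 → 02 87.
Recomputed tag = 0287; claimed = 4987 → mismatch.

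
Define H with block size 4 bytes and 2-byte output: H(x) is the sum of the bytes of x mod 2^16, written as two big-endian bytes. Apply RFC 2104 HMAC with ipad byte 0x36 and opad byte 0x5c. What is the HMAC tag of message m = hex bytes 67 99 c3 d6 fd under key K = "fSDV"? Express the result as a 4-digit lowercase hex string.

008d

Key "fSDV" = 66 53 44 56 is exactly B = 4 bytes: K' = 66 53 44 56.
K' ⊕ ipad = 50 65 72 60.  K' ⊕ opad = 3a 0f 18 0a.
Inner input = (K'⊕ipad) ∥ m = 50 65 72 60 ∥ 67 99 c3 d6 fd.
Inner hash: sum = 80+101+114+96+103+153+195+214+253 = 1309 → 05 1d.
Outer input = (K'⊕opad) ∥ inner = 3a 0f 18 0a ∥ 05 1d.
Outer hash (tag): sum = 58+15+24+10+5+29 = 141 → 00 8d.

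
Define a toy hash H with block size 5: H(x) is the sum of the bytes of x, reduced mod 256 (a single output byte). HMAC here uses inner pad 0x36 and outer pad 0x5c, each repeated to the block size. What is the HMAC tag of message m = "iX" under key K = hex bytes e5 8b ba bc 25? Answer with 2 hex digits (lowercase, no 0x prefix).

Key hex bytes e5 8b ba bc 25 is exactly B = 5 bytes: K' = e5 8b ba bc 25.
K' ⊕ ipad = d3 bd 8c 8a 13.  K' ⊕ opad = b9 d7 e6 e0 79.
Inner input = (K'⊕ipad) ∥ m = d3 bd 8c 8a 13 ∥ 69 58.
Inner hash: sum = 211+189+140+138+19+105+88 = 890; mod 256 = 122 → 7a.
Outer input = (K'⊕opad) ∥ inner = b9 d7 e6 e0 79 ∥ 7a.
Outer hash (tag): sum = 185+215+230+224+121+122 = 1097; mod 256 = 73 → 49.

49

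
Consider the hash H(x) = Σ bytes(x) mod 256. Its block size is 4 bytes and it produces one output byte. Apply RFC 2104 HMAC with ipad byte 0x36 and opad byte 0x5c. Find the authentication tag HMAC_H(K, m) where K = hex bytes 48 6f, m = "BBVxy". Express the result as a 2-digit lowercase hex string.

0d

Key hex bytes 48 6f is 2 bytes ≤ B = 4; zero-pad to 4 bytes: K' = 48 6f 00 00.
K' ⊕ ipad = 7e 59 36 36.  K' ⊕ opad = 14 33 5c 5c.
Inner input = (K'⊕ipad) ∥ m = 7e 59 36 36 ∥ 42 42 56 78 79.
Inner hash: sum = 126+89+54+54+66+66+86+120+121 = 782; mod 256 = 14 → 0e.
Outer input = (K'⊕opad) ∥ inner = 14 33 5c 5c ∥ 0e.
Outer hash (tag): sum = 20+51+92+92+14 = 269; mod 256 = 13 → 0d.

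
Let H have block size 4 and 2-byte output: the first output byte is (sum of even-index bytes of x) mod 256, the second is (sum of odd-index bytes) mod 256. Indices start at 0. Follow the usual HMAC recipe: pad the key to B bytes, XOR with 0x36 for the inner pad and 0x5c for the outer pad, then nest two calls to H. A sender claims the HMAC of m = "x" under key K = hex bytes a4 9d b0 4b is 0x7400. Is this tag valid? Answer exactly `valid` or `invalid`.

valid

Key hex bytes a4 9d b0 4b is exactly B = 4 bytes: K' = a4 9d b0 4b.
K' ⊕ ipad = 92 ab 86 7d; K' ⊕ opad = f8 c1 ec 17.
Inner hash: even-index sum = 400 mod 256 = 144; odd-index sum = 296 mod 256 = 40 → 90 28.
Outer hash (recomputed tag): even-index sum = 628 mod 256 = 116; odd-index sum = 256 mod 256 = 0 → 74 00.
Recomputed tag = 7400; claimed = 7400 → match.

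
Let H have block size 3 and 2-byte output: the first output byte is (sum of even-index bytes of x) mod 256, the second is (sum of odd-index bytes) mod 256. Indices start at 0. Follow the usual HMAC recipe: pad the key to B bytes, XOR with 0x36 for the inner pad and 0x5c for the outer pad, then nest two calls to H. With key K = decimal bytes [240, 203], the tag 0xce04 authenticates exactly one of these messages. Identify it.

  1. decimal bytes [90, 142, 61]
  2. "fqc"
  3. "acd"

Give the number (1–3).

2

Key decimal bytes [240, 203] = f0 cb is 2 bytes ≤ B = 3; zero-pad to 3 bytes: K' = f0 cb 00.
K' ⊕ ipad = c6 fd 36; K' ⊕ opad = ac 97 5c.
m1: inner = H(c6 fd 36 5a 8e 3d) = 8a 94; tag = H(ac 97 5c 8a 94) = 9c21
m2: inner = H(c6 fd 36 66 71 63) = 6d c6; tag = H(ac 97 5c 6d c6) = ce04 ← matches
m3: inner = H(c6 fd 36 61 63 64) = 5f c2; tag = H(ac 97 5c 5f c2) = caf6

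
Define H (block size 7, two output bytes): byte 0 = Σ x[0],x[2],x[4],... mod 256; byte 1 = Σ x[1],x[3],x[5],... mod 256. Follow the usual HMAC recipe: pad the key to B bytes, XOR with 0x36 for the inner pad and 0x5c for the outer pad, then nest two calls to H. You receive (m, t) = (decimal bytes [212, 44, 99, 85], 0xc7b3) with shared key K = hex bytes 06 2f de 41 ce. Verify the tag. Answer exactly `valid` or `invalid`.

valid

Key hex bytes 06 2f de 41 ce is 5 bytes ≤ B = 7; zero-pad to 7 bytes: K' = 06 2f de 41 ce 00 00.
K' ⊕ ipad = 30 19 e8 77 f8 36 36; K' ⊕ opad = 5a 73 82 1d 92 5c 5c.
Inner hash: even-index sum = 711 mod 256 = 199; odd-index sum = 509 mod 256 = 253 → c7 fd.
Outer hash (recomputed tag): even-index sum = 711 mod 256 = 199; odd-index sum = 435 mod 256 = 179 → c7 b3.
Recomputed tag = c7b3; claimed = c7b3 → match.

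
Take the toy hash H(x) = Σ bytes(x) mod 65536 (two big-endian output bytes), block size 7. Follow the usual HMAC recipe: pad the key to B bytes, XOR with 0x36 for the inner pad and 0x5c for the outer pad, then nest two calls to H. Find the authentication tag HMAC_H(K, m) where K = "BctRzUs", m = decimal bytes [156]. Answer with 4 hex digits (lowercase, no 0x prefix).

Key "BctRzUs" = 42 63 74 52 7a 55 73 is exactly B = 7 bytes: K' = 42 63 74 52 7a 55 73.
K' ⊕ ipad = 74 55 42 64 4c 63 45.  K' ⊕ opad = 1e 3f 28 0e 26 09 2f.
Inner input = (K'⊕ipad) ∥ m = 74 55 42 64 4c 63 45 ∥ 9c.
Inner hash: sum = 116+85+66+100+76+99+69+156 = 767 → 02 ff.
Outer input = (K'⊕opad) ∥ inner = 1e 3f 28 0e 26 09 2f ∥ 02 ff.
Outer hash (tag): sum = 30+63+40+14+38+9+47+2+255 = 498 → 01 f2.

01f2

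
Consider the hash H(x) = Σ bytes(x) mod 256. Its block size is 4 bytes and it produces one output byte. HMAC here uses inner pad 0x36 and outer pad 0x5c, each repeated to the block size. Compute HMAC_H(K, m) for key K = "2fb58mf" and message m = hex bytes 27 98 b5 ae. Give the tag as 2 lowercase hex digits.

Key "2fb58mf" = 32 66 62 35 38 6d 66 is 7 bytes > B = 4, so hash it first: H(key) = 3a, then zero-pad to 4 bytes: K' = 3a 00 00 00.
K' ⊕ ipad = 0c 36 36 36.  K' ⊕ opad = 66 5c 5c 5c.
Inner input = (K'⊕ipad) ∥ m = 0c 36 36 36 ∥ 27 98 b5 ae.
Inner hash: sum = 12+54+54+54+39+152+181+174 = 720; mod 256 = 208 → d0.
Outer input = (K'⊕opad) ∥ inner = 66 5c 5c 5c ∥ d0.
Outer hash (tag): sum = 102+92+92+92+208 = 586; mod 256 = 74 → 4a.

4a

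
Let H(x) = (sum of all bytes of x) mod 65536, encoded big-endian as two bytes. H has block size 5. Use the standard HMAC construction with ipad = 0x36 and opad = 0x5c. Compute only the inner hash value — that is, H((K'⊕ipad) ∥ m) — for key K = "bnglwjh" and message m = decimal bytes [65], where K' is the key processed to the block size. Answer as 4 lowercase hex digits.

01f1

Key "bnglwjh" = 62 6e 67 6c 77 6a 68 is 7 bytes > B = 5, so hash it first: H(key) = 02 ec, then zero-pad to 5 bytes: K' = 02 ec 00 00 00.
K' ⊕ ipad = 34 da 36 36 36.
Inner input = 34 da 36 36 36 ∥ 41.
Inner hash: sum = 52+218+54+54+54+65 = 497 → 01 f1.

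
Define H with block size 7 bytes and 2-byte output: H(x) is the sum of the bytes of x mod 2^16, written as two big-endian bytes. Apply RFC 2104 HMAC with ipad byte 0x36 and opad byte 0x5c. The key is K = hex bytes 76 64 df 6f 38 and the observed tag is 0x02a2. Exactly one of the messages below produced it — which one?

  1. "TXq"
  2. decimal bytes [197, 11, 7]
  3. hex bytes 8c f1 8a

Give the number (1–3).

Key hex bytes 76 64 df 6f 38 is 5 bytes ≤ B = 7; zero-pad to 7 bytes: K' = 76 64 df 6f 38 00 00.
K' ⊕ ipad = 40 52 e9 59 0e 36 36; K' ⊕ opad = 2a 38 83 33 64 5c 5c.
m1: inner = H(40 52 e9 59 0e 36 36 54 58 71) = 03 6b; tag = H(2a 38 83 33 64 5c 5c 03 6b) = 02a2 ← matches
m2: inner = H(40 52 e9 59 0e 36 36 c5 0b 07) = 03 25; tag = H(2a 38 83 33 64 5c 5c 03 25) = 025c
m3: inner = H(40 52 e9 59 0e 36 36 8c f1 8a) = 04 55; tag = H(2a 38 83 33 64 5c 5c 04 55) = 028d

1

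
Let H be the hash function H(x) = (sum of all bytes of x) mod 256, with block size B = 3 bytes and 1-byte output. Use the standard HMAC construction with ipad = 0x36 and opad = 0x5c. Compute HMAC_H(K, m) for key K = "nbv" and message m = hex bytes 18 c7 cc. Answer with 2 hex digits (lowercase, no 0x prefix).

Key "nbv" = 6e 62 76 is exactly B = 3 bytes: K' = 6e 62 76.
K' ⊕ ipad = 58 54 40.  K' ⊕ opad = 32 3e 2a.
Inner input = (K'⊕ipad) ∥ m = 58 54 40 ∥ 18 c7 cc.
Inner hash: sum = 88+84+64+24+199+204 = 663; mod 256 = 151 → 97.
Outer input = (K'⊕opad) ∥ inner = 32 3e 2a ∥ 97.
Outer hash (tag): sum = 50+62+42+151 = 305; mod 256 = 49 → 31.

31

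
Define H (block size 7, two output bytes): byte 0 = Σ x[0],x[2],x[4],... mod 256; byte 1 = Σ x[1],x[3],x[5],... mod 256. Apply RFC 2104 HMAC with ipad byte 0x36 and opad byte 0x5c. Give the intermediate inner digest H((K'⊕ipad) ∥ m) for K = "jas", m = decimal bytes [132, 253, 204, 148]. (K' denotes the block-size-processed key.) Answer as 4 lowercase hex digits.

Key "jas" = 6a 61 73 is 3 bytes ≤ B = 7; zero-pad to 7 bytes: K' = 6a 61 73 00 00 00 00.
K' ⊕ ipad = 5c 57 45 36 36 36 36.
Inner input = 5c 57 45 36 36 36 36 ∥ 84 fd cc 94.
Inner hash: even-index sum = 670 mod 256 = 158; odd-index sum = 531 mod 256 = 19 → 9e 13.

9e13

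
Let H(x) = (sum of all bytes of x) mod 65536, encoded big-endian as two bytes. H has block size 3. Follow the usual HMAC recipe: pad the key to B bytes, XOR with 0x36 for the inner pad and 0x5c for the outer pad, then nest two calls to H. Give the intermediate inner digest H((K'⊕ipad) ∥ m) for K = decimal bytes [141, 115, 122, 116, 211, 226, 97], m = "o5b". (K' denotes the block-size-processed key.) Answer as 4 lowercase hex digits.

Key decimal bytes [141, 115, 122, 116, 211, 226, 97] = 8d 73 7a 74 d3 e2 61 is 7 bytes > B = 3, so hash it first: H(key) = 04 04, then zero-pad to 3 bytes: K' = 04 04 00.
K' ⊕ ipad = 32 32 36.
Inner input = 32 32 36 ∥ 6f 35 62.
Inner hash: sum = 50+50+54+111+53+98 = 416 → 01 a0.

01a0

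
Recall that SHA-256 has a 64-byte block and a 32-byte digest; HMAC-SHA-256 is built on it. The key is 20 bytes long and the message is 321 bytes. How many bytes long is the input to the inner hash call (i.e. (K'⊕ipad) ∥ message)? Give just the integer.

385

Key is 20 ≤ 64 bytes, zero-padded: |K'| = 64.
Inner input = (K'⊕ipad) ∥ m → 64 + 321 = 385 bytes.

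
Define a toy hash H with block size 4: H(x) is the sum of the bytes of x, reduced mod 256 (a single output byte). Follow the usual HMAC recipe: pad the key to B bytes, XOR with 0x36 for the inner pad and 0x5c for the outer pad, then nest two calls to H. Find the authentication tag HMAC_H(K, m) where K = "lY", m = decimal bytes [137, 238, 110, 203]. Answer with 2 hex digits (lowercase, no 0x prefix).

Key "lY" = 6c 59 is 2 bytes ≤ B = 4; zero-pad to 4 bytes: K' = 6c 59 00 00.
K' ⊕ ipad = 5a 6f 36 36.  K' ⊕ opad = 30 05 5c 5c.
Inner input = (K'⊕ipad) ∥ m = 5a 6f 36 36 ∥ 89 ee 6e cb.
Inner hash: sum = 90+111+54+54+137+238+110+203 = 997; mod 256 = 229 → e5.
Outer input = (K'⊕opad) ∥ inner = 30 05 5c 5c ∥ e5.
Outer hash (tag): sum = 48+5+92+92+229 = 466; mod 256 = 210 → d2.

d2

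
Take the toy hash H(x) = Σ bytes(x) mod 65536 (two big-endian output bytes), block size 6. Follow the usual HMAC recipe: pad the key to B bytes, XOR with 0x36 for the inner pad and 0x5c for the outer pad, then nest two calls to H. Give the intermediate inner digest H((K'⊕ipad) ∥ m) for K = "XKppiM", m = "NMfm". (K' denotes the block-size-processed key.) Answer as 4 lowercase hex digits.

03bf

Key "XKppiM" = 58 4b 70 70 69 4d is exactly B = 6 bytes: K' = 58 4b 70 70 69 4d.
K' ⊕ ipad = 6e 7d 46 46 5f 7b.
Inner input = 6e 7d 46 46 5f 7b ∥ 4e 4d 66 6d.
Inner hash: sum = 110+125+70+70+95+123+78+77+102+109 = 959 → 03 bf.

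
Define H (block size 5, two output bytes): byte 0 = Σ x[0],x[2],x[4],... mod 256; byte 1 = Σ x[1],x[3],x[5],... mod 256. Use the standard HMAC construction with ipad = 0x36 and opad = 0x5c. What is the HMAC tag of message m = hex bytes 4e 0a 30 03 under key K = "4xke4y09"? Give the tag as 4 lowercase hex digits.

Key "4xke4y09" = 34 78 6b 65 34 79 30 39 is 8 bytes > B = 5, so hash it first: H(key) = 03 8f, then zero-pad to 5 bytes: K' = 03 8f 00 00 00.
K' ⊕ ipad = 35 b9 36 36 36.  K' ⊕ opad = 5f d3 5c 5c 5c.
Inner input = (K'⊕ipad) ∥ m = 35 b9 36 36 36 ∥ 4e 0a 30 03.
Inner hash: even-index sum = 174 mod 256 = 174; odd-index sum = 365 mod 256 = 109 → ae 6d.
Outer input = (K'⊕opad) ∥ inner = 5f d3 5c 5c 5c ∥ ae 6d.
Outer hash (tag): even-index sum = 388 mod 256 = 132; odd-index sum = 477 mod 256 = 221 → 84 dd.

84dd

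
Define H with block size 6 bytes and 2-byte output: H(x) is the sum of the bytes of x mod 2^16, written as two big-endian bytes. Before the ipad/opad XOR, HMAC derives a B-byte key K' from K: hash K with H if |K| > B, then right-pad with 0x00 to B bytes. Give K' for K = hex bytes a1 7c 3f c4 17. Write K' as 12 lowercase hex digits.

a17c3fc41700

Key hex bytes a1 7c 3f c4 17 is 5 bytes ≤ B = 6; zero-pad to 6 bytes: K' = a1 7c 3f c4 17 00.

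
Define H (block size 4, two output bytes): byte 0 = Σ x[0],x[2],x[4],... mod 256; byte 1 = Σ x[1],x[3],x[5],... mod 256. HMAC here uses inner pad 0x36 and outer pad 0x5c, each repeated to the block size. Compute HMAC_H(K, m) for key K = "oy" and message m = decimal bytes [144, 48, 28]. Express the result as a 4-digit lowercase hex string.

ca36

Key "oy" = 6f 79 is 2 bytes ≤ B = 4; zero-pad to 4 bytes: K' = 6f 79 00 00.
K' ⊕ ipad = 59 4f 36 36.  K' ⊕ opad = 33 25 5c 5c.
Inner input = (K'⊕ipad) ∥ m = 59 4f 36 36 ∥ 90 30 1c.
Inner hash: even-index sum = 315 mod 256 = 59; odd-index sum = 181 mod 256 = 181 → 3b b5.
Outer input = (K'⊕opad) ∥ inner = 33 25 5c 5c ∥ 3b b5.
Outer hash (tag): even-index sum = 202 mod 256 = 202; odd-index sum = 310 mod 256 = 54 → ca 36.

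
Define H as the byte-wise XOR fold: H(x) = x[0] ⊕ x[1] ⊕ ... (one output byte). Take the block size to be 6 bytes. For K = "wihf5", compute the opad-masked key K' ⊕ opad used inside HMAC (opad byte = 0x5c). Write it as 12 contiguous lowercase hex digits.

2b35343a695c

Key "wihf5" = 77 69 68 66 35 is 5 bytes ≤ B = 6; zero-pad to 6 bytes: K' = 77 69 68 66 35 00.
XOR each byte with 0x5c: 77⊕5c=2b, 69⊕5c=35, 68⊕5c=34, 66⊕5c=3a, 35⊕5c=69, 00⊕5c=5c.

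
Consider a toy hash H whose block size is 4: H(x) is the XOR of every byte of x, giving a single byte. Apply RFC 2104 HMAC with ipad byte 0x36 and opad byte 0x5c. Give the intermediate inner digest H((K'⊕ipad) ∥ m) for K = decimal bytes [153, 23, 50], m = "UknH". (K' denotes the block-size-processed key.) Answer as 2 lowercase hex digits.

Key decimal bytes [153, 23, 50] = 99 17 32 is 3 bytes ≤ B = 4; zero-pad to 4 bytes: K' = 99 17 32 00.
K' ⊕ ipad = af 21 04 36.
Inner input = af 21 04 36 ∥ 55 6b 6e 48.
Inner hash: XOR af⊕21⊕04⊕36⊕55⊕6b⊕6e⊕48 = a4.

a4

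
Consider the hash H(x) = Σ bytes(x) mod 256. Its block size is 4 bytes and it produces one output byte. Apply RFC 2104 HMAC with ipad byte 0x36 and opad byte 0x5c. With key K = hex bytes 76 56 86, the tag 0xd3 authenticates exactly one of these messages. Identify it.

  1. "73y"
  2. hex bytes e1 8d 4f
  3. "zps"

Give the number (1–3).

Key hex bytes 76 56 86 is 3 bytes ≤ B = 4; zero-pad to 4 bytes: K' = 76 56 86 00.
K' ⊕ ipad = 40 60 b0 36; K' ⊕ opad = 2a 0a da 5c.
m1: inner = H(40 60 b0 36 37 33 79) = 69; tag = H(2a 0a da 5c 69) = d3 ← matches
m2: inner = H(40 60 b0 36 e1 8d 4f) = 43; tag = H(2a 0a da 5c 43) = ad
m3: inner = H(40 60 b0 36 7a 70 73) = e3; tag = H(2a 0a da 5c e3) = 4d

1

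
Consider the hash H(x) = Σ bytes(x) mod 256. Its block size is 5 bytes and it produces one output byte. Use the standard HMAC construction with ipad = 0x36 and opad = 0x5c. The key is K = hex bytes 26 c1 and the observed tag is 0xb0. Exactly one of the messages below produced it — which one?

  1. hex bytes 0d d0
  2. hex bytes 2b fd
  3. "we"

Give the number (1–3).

3

Key hex bytes 26 c1 is 2 bytes ≤ B = 5; zero-pad to 5 bytes: K' = 26 c1 00 00 00.
K' ⊕ ipad = 10 f7 36 36 36; K' ⊕ opad = 7a 9d 5c 5c 5c.
m1: inner = H(10 f7 36 36 36 0d d0) = 86; tag = H(7a 9d 5c 5c 5c 86) = b1
m2: inner = H(10 f7 36 36 36 2b fd) = d1; tag = H(7a 9d 5c 5c 5c d1) = fc
m3: inner = H(10 f7 36 36 36 77 65) = 85; tag = H(7a 9d 5c 5c 5c 85) = b0 ← matches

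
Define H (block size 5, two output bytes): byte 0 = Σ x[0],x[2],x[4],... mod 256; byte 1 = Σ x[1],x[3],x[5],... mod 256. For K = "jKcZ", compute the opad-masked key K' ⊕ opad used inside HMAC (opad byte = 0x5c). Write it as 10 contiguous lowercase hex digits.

36173f065c

Key "jKcZ" = 6a 4b 63 5a is 4 bytes ≤ B = 5; zero-pad to 5 bytes: K' = 6a 4b 63 5a 00.
XOR each byte with 0x5c: 6a⊕5c=36, 4b⊕5c=17, 63⊕5c=3f, 5a⊕5c=06, 00⊕5c=5c.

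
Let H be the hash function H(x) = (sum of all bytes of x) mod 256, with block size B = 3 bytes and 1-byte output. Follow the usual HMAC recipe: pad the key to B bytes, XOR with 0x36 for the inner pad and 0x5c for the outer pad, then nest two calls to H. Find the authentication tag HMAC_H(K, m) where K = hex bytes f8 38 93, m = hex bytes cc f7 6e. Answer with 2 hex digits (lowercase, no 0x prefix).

89

Key hex bytes f8 38 93 is exactly B = 3 bytes: K' = f8 38 93.
K' ⊕ ipad = ce 0e a5.  K' ⊕ opad = a4 64 cf.
Inner input = (K'⊕ipad) ∥ m = ce 0e a5 ∥ cc f7 6e.
Inner hash: sum = 206+14+165+204+247+110 = 946; mod 256 = 178 → b2.
Outer input = (K'⊕opad) ∥ inner = a4 64 cf ∥ b2.
Outer hash (tag): sum = 164+100+207+178 = 649; mod 256 = 137 → 89.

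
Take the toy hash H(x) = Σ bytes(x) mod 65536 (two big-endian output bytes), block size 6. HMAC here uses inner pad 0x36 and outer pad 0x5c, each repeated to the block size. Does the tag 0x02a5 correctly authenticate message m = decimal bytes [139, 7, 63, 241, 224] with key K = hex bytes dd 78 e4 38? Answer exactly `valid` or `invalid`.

valid

Key hex bytes dd 78 e4 38 is 4 bytes ≤ B = 6; zero-pad to 6 bytes: K' = dd 78 e4 38 00 00.
K' ⊕ ipad = eb 4e d2 0e 36 36; K' ⊕ opad = 81 24 b8 64 5c 5c.
Inner hash: sum = 235+78+210+14+54+54+139+7+63+241+224 = 1319 → 05 27.
Outer hash (recomputed tag): sum = 129+36+184+100+92+92+5+39 = 677 → 02 a5.
Recomputed tag = 02a5; claimed = 02a5 → match.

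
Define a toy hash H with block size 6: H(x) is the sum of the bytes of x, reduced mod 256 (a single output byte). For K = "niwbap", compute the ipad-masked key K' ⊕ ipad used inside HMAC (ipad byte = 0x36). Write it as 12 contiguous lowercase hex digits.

Key "niwbap" = 6e 69 77 62 61 70 is exactly B = 6 bytes: K' = 6e 69 77 62 61 70.
XOR each byte with 0x36: 6e⊕36=58, 69⊕36=5f, 77⊕36=41, 62⊕36=54, 61⊕36=57, 70⊕36=46.

585f41545746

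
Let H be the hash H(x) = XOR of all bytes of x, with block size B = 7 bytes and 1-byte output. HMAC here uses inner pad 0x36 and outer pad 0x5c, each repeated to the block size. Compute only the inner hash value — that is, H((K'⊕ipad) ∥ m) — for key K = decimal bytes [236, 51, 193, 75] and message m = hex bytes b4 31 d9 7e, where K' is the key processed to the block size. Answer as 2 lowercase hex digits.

Key decimal bytes [236, 51, 193, 75] = ec 33 c1 4b is 4 bytes ≤ B = 7; zero-pad to 7 bytes: K' = ec 33 c1 4b 00 00 00.
K' ⊕ ipad = da 05 f7 7d 36 36 36.
Inner input = da 05 f7 7d 36 36 36 ∥ b4 31 d9 7e.
Inner hash: XOR da⊕05⊕f7⊕7d⊕36⊕36⊕36⊕b4⊕31⊕d9⊕7e = 41.

41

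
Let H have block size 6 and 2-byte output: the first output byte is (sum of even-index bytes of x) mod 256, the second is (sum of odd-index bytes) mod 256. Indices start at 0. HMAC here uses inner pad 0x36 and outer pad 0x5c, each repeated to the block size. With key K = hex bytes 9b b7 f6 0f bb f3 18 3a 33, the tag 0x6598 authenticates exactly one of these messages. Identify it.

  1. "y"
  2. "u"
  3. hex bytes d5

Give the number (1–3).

3

Key hex bytes 9b b7 f6 0f bb f3 18 3a 33 is 9 bytes > B = 6, so hash it first: H(key) = 97 f3, then zero-pad to 6 bytes: K' = 97 f3 00 00 00 00.
K' ⊕ ipad = a1 c5 36 36 36 36; K' ⊕ opad = cb af 5c 5c 5c 5c.
m1: inner = H(a1 c5 36 36 36 36 79) = 86 31; tag = H(cb af 5c 5c 5c 5c 86 31) = 0998
m2: inner = H(a1 c5 36 36 36 36 75) = 82 31; tag = H(cb af 5c 5c 5c 5c 82 31) = 0598
m3: inner = H(a1 c5 36 36 36 36 d5) = e2 31; tag = H(cb af 5c 5c 5c 5c e2 31) = 6598 ← matches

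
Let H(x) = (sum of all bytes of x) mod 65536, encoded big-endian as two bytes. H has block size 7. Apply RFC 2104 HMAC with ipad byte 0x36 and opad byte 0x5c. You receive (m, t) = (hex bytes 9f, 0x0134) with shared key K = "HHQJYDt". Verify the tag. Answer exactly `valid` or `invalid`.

Key "HHQJYDt" = 48 48 51 4a 59 44 74 is exactly B = 7 bytes: K' = 48 48 51 4a 59 44 74.
K' ⊕ ipad = 7e 7e 67 7c 6f 72 42; K' ⊕ opad = 14 14 0d 16 05 18 28.
Inner hash: sum = 126+126+103+124+111+114+66+159 = 929 → 03 a1.
Outer hash (recomputed tag): sum = 20+20+13+22+5+24+40+3+161 = 308 → 01 34.
Recomputed tag = 0134; claimed = 0134 → match.

valid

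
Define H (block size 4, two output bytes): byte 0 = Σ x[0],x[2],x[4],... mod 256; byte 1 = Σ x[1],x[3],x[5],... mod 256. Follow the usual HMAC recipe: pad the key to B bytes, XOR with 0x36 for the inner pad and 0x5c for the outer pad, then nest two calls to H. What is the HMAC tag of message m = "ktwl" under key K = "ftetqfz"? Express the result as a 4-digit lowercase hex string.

defc

Key "ftetqfz" = 66 74 65 74 71 66 7a is 7 bytes > B = 4, so hash it first: H(key) = b6 4e, then zero-pad to 4 bytes: K' = b6 4e 00 00.
K' ⊕ ipad = 80 78 36 36.  K' ⊕ opad = ea 12 5c 5c.
Inner input = (K'⊕ipad) ∥ m = 80 78 36 36 ∥ 6b 74 77 6c.
Inner hash: even-index sum = 408 mod 256 = 152; odd-index sum = 398 mod 256 = 142 → 98 8e.
Outer input = (K'⊕opad) ∥ inner = ea 12 5c 5c ∥ 98 8e.
Outer hash (tag): even-index sum = 478 mod 256 = 222; odd-index sum = 252 mod 256 = 252 → de fc.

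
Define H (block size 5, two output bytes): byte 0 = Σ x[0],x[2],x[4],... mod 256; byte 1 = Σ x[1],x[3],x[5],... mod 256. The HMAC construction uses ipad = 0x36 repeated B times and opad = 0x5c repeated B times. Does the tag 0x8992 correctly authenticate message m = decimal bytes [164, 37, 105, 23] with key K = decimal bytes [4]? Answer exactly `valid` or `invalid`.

Key decimal bytes [4] = 04 is 1 byte ≤ B = 5; zero-pad to 5 bytes: K' = 04 00 00 00 00.
K' ⊕ ipad = 32 36 36 36 36; K' ⊕ opad = 58 5c 5c 5c 5c.
Inner hash: even-index sum = 218 mod 256 = 218; odd-index sum = 377 mod 256 = 121 → da 79.
Outer hash (recomputed tag): even-index sum = 393 mod 256 = 137; odd-index sum = 402 mod 256 = 146 → 89 92.
Recomputed tag = 8992; claimed = 8992 → match.

valid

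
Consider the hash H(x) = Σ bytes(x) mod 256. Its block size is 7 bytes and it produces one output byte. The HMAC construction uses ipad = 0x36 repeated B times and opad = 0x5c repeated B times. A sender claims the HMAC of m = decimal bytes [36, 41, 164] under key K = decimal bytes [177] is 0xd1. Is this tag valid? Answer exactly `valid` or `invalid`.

Key decimal bytes [177] = b1 is 1 byte ≤ B = 7; zero-pad to 7 bytes: K' = b1 00 00 00 00 00 00.
K' ⊕ ipad = 87 36 36 36 36 36 36; K' ⊕ opad = ed 5c 5c 5c 5c 5c 5c.
Inner hash: sum = 135+54+54+54+54+54+54+36+41+164 = 700; mod 256 = 188 → bc.
Outer hash (recomputed tag): sum = 237+92+92+92+92+92+92+188 = 977; mod 256 = 209 → d1.
Recomputed tag = d1; claimed = d1 → match.

valid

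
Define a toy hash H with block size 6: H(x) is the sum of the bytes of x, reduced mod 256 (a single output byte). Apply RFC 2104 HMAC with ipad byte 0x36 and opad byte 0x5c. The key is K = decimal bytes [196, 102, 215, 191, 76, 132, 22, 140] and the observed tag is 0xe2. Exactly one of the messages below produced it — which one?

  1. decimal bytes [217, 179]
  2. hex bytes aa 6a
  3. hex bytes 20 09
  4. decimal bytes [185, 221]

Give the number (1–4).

4

Key decimal bytes [196, 102, 215, 191, 76, 132, 22, 140] = c4 66 d7 bf 4c 84 16 8c is 8 bytes > B = 6, so hash it first: H(key) = 32, then zero-pad to 6 bytes: K' = 32 00 00 00 00 00.
K' ⊕ ipad = 04 36 36 36 36 36; K' ⊕ opad = 6e 5c 5c 5c 5c 5c.
m1: inner = H(04 36 36 36 36 36 d9 b3) = 9e; tag = H(6e 5c 5c 5c 5c 5c 9e) = d8
m2: inner = H(04 36 36 36 36 36 aa 6a) = 26; tag = H(6e 5c 5c 5c 5c 5c 26) = 60
m3: inner = H(04 36 36 36 36 36 20 09) = 3b; tag = H(6e 5c 5c 5c 5c 5c 3b) = 75
m4: inner = H(04 36 36 36 36 36 b9 dd) = a8; tag = H(6e 5c 5c 5c 5c 5c a8) = e2 ← matches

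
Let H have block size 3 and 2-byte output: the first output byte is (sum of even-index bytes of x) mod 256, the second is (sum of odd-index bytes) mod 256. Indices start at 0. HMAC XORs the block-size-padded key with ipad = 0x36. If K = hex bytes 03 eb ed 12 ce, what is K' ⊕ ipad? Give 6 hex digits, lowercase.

88cb36

Key hex bytes 03 eb ed 12 ce is 5 bytes > B = 3, so hash it first: H(key) = be fd, then zero-pad to 3 bytes: K' = be fd 00.
XOR each byte with 0x36: be⊕36=88, fd⊕36=cb, 00⊕36=36.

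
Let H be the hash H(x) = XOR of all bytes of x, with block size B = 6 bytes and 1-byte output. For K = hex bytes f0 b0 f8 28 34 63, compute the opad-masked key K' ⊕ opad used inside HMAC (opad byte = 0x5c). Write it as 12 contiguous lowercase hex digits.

Key hex bytes f0 b0 f8 28 34 63 is exactly B = 6 bytes: K' = f0 b0 f8 28 34 63.
XOR each byte with 0x5c: f0⊕5c=ac, b0⊕5c=ec, f8⊕5c=a4, 28⊕5c=74, 34⊕5c=68, 63⊕5c=3f.

aceca474683f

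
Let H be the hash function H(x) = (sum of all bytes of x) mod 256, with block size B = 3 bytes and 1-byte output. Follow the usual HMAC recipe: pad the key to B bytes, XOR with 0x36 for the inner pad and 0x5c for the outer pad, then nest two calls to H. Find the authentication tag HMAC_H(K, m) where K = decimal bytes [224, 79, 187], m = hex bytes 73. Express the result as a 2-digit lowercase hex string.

Key decimal bytes [224, 79, 187] = e0 4f bb is exactly B = 3 bytes: K' = e0 4f bb.
K' ⊕ ipad = d6 79 8d.  K' ⊕ opad = bc 13 e7.
Inner input = (K'⊕ipad) ∥ m = d6 79 8d ∥ 73.
Inner hash: sum = 214+121+141+115 = 591; mod 256 = 79 → 4f.
Outer input = (K'⊕opad) ∥ inner = bc 13 e7 ∥ 4f.
Outer hash (tag): sum = 188+19+231+79 = 517; mod 256 = 5 → 05.

05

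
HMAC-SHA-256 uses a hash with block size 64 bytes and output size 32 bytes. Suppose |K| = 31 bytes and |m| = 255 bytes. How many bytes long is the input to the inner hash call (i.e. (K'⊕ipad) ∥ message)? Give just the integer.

Key is 31 ≤ 64 bytes, zero-padded: |K'| = 64.
Inner input = (K'⊕ipad) ∥ m → 64 + 255 = 319 bytes.

319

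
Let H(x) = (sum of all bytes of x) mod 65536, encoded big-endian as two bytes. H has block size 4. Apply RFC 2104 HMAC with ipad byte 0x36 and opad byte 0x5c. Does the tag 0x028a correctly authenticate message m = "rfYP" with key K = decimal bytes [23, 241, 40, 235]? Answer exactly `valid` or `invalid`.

Key decimal bytes [23, 241, 40, 235] = 17 f1 28 eb is exactly B = 4 bytes: K' = 17 f1 28 eb.
K' ⊕ ipad = 21 c7 1e dd; K' ⊕ opad = 4b ad 74 b7.
Inner hash: sum = 33+199+30+221+114+102+89+80 = 868 → 03 64.
Outer hash (recomputed tag): sum = 75+173+116+183+3+100 = 650 → 02 8a.
Recomputed tag = 028a; claimed = 028a → match.

valid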